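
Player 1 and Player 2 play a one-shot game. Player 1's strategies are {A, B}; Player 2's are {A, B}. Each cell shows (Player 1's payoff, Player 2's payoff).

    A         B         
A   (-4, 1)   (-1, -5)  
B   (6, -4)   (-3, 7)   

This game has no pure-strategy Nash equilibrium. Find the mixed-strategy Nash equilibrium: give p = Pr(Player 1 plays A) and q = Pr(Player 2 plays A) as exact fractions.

In a mixed NE each player is indifferent between their pure strategies, so the opponent's mix sets the indifference.
Player 2 indifferent between A and B: p·1 + (1−p)·(-4) = p·(-5) + (1−p)·7 ⟹ (-4) + 5p = 7 + (-12)p ⟹ p = 11/17.
Player 1 indifferent between A and B: q·(-4) + (1−q)·(-1) = q·6 + (1−q)·(-3) ⟹ (-1) + (-3)q = (-3) + 9q ⟹ q = 1/6.

p = 11/17, q = 1/6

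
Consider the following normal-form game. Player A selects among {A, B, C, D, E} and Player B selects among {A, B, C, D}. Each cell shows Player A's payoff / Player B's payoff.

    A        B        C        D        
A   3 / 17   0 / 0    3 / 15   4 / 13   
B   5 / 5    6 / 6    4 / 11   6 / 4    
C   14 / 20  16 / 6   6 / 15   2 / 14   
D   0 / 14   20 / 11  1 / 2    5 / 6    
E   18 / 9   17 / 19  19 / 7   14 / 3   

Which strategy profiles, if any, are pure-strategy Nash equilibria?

None

Check mutual best responses: a cell is a NE iff neither player can gain by unilaterally deviating.
Player A's best responses — vs A: E (payoff 18); vs B: D (payoff 20); vs C: E (payoff 19); vs D: E (payoff 14).
Player B's best responses — vs A: A (payoff 17); vs B: C (payoff 11); vs C: A (payoff 20); vs D: A (payoff 14); vs E: B (payoff 19).
No cell has both players best-responding. For instance, Player A's best reply to D is E, but against E Player B prefers B over D.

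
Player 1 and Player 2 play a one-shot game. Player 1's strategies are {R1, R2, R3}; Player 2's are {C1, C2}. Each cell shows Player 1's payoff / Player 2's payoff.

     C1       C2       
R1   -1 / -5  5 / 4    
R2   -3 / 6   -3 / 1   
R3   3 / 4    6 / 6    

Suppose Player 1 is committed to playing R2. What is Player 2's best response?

With Player 1 fixed at R2, Player 2's payoffs are: C1 → 6, C2 → 1.
The maximum is 6, achieved by C1.

C1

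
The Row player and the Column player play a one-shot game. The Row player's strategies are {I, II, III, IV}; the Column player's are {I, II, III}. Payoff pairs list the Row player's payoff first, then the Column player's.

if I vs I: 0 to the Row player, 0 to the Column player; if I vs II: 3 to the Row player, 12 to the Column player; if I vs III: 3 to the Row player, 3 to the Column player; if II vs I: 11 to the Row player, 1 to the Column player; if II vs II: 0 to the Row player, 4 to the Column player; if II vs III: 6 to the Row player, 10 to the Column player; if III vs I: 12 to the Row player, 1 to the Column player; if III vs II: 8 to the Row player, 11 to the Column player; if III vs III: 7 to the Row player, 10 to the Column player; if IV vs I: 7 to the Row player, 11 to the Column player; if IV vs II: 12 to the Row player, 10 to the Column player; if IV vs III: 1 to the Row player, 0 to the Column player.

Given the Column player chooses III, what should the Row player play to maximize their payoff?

With the Column player fixed at III, the Row player's payoffs are: I → 3, II → 6, III → 7, IV → 1.
The maximum is 7, achieved by III.

III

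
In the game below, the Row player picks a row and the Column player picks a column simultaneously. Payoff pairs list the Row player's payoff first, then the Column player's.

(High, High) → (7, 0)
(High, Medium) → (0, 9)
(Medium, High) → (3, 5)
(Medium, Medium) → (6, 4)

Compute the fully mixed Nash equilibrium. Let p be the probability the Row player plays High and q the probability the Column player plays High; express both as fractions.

Each player's mixing probability is pinned down by making the *other* player indifferent.
The Column player indifferent between High and Medium: p·0 + (1−p)·5 = p·9 + (1−p)·4 ⟹ 5 + (-5)p = 4 + 5p ⟹ p = 1/10.
The Row player indifferent between High and Medium: q·7 + (1−q)·0 = q·3 + (1−q)·6 ⟹ 0 + 7q = 6 + (-3)q ⟹ q = 3/5.

p = 1/10, q = 3/5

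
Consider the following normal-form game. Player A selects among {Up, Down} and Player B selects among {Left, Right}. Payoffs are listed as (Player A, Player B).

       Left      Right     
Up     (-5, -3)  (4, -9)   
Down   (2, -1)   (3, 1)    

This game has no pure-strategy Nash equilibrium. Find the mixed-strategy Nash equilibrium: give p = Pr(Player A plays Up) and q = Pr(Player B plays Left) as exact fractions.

Each player's mixing probability is pinned down by making the *other* player indifferent.
Player B indifferent between Left and Right: p·(-3) + (1−p)·(-1) = p·(-9) + (1−p)·1 ⟹ (-1) + (-2)p = 1 + (-10)p ⟹ p = 1/4.
Player A indifferent between Up and Down: q·(-5) + (1−q)·4 = q·2 + (1−q)·3 ⟹ 4 + (-9)q = 3 + (-1)q ⟹ q = 1/8.

p = 1/4, q = 1/8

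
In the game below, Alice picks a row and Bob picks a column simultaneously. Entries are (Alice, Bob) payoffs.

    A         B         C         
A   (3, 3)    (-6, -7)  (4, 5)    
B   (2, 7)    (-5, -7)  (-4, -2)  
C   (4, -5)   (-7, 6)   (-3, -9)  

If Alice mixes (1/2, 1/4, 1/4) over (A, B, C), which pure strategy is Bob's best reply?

Bob's best reply maximizes expected payoff against the mix.
A: (1/2)·3 + (1/4)·7 + (1/4)·(-5) = 2
B: (1/2)·(-7) + (1/4)·(-7) + (1/4)·6 = -15/4
C: (1/2)·5 + (1/4)·(-2) + (1/4)·(-9) = -1/4
Highest expected payoff is 2, from A.

A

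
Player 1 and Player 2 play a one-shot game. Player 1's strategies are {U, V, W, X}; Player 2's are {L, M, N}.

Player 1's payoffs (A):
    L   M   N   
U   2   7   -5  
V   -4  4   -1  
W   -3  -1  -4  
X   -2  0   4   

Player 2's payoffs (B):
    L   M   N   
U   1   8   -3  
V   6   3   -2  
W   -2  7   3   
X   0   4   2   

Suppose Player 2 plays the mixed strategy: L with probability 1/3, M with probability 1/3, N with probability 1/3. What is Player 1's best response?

Compute Player 1's expected payoff from each pure strategy against the given mix.
U: (1/3)·2 + (1/3)·7 + (1/3)·(-5) = 4/3
V: (1/3)·(-4) + (1/3)·4 + (1/3)·(-1) = -1/3
W: (1/3)·(-3) + (1/3)·(-1) + (1/3)·(-4) = -8/3
X: (1/3)·(-2) + (1/3)·0 + (1/3)·4 = 2/3
Highest expected payoff is 4/3, from U.

U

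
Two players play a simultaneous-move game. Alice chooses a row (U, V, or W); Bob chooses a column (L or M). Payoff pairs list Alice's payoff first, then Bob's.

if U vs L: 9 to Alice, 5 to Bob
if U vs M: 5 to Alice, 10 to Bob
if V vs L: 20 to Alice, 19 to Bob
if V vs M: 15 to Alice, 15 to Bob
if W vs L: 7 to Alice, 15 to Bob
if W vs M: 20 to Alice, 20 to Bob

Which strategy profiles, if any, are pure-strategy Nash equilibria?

(V, L) and (W, M)

A profile is a Nash equilibrium when each player is best-responding to the other.
Alice's best responses — vs L: V (payoff 20); vs M: W (payoff 20).
Bob's best responses — vs U: M (payoff 10); vs V: L (payoff 19); vs W: M (payoff 20).
Mutual best responses occur at (V, L) and (W, M); at each, neither player gains by switching.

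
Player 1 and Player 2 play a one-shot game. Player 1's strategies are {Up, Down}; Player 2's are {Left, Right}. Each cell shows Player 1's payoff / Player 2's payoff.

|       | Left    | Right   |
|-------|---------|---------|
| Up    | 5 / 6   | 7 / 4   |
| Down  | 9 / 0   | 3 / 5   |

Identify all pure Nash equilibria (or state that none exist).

None

A profile is a Nash equilibrium when each player is best-responding to the other.
Player 1's best responses — vs Left: Down (payoff 9); vs Right: Up (payoff 7).
Player 2's best responses — vs Up: Left (payoff 6); vs Down: Right (payoff 5).
No cell has both players best-responding. For instance, Player 1's best reply to Right is Up, but against Up Player 2 prefers Left over Right.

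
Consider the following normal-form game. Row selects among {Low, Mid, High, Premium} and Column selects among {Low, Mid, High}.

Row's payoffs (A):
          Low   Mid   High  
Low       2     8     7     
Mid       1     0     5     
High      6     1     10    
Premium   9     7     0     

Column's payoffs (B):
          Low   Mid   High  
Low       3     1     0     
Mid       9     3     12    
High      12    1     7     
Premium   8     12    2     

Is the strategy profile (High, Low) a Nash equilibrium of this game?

Holding Column at Low: Row gets 6 from High but could get 9 by switching to Premium. Row has a profitable deviation.

No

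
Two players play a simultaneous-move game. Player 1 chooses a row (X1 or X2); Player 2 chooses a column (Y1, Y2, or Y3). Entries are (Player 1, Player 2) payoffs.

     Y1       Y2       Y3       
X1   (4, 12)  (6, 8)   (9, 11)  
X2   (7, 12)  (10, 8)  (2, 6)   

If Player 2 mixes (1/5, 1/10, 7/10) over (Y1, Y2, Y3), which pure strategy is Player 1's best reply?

Compute Player 1's expected payoff from each pure strategy against the given mix.
X1: (1/5)·4 + (1/10)·6 + (7/10)·9 = 77/10
X2: (1/5)·7 + (1/10)·10 + (7/10)·2 = 19/5
Highest expected payoff is 77/10, from X1.

X1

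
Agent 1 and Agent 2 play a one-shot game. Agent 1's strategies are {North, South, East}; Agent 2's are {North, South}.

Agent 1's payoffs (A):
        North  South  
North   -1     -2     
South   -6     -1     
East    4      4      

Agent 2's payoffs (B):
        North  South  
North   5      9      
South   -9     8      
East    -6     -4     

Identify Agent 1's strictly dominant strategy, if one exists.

East

A strategy is strictly dominant if it gives Agent 1 a strictly higher payoff than every other strategy, against every choice by the opponent.
East strictly dominates: vs North: 4 > each of {-1, -6}; vs South: 4 > each of {-2, -1}.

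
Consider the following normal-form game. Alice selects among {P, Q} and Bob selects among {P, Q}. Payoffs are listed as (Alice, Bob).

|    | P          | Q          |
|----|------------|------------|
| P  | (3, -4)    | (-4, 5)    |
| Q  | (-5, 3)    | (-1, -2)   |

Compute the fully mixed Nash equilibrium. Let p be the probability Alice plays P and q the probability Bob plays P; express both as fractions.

Each player's mixing probability is pinned down by making the *other* player indifferent.
Bob indifferent between P and Q: p·(-4) + (1−p)·3 = p·5 + (1−p)·(-2) ⟹ 3 + (-7)p = (-2) + 7p ⟹ p = 5/14.
Alice indifferent between P and Q: q·3 + (1−q)·(-4) = q·(-5) + (1−q)·(-1) ⟹ (-4) + 7q = (-1) + (-4)q ⟹ q = 3/11.

p = 5/14, q = 3/11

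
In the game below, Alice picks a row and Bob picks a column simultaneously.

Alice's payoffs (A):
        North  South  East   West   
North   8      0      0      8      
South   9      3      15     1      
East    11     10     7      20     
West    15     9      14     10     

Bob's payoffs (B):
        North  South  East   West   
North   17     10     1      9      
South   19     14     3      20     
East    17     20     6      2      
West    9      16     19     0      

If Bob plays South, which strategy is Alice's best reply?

With Bob fixed at South, Alice's payoffs are: North → 0, South → 3, East → 10, West → 9.
The maximum is 10, achieved by East.

East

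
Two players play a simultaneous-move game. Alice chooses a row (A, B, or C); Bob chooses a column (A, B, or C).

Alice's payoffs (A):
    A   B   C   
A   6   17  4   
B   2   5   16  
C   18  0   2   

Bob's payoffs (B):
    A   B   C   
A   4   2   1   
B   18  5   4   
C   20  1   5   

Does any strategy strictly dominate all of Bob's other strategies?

Check whether one of Bob's strategies beats all alternatives regardless of what the opponent does.
A strictly dominates: vs A: 4 > each of {2, 1}; vs B: 18 > each of {5, 4}; vs C: 20 > each of {1, 5}.

A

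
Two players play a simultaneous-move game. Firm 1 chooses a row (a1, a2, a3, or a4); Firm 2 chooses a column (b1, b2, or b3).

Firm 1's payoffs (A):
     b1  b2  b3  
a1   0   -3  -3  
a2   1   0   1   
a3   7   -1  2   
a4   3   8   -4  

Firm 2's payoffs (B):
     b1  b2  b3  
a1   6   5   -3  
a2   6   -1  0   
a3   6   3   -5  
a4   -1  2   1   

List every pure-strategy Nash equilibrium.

Check mutual best responses: a cell is a NE iff neither player can gain by unilaterally deviating.
Firm 1's best responses — vs b1: a3 (payoff 7); vs b2: a4 (payoff 8); vs b3: a3 (payoff 2).
Firm 2's best responses — vs a1: b1 (payoff 6); vs a2: b1 (payoff 6); vs a3: b1 (payoff 6); vs a4: b2 (payoff 2).
Mutual best responses occur at (a3, b1) and (a4, b2); at each, neither player gains by switching.

(a3, b1) and (a4, b2)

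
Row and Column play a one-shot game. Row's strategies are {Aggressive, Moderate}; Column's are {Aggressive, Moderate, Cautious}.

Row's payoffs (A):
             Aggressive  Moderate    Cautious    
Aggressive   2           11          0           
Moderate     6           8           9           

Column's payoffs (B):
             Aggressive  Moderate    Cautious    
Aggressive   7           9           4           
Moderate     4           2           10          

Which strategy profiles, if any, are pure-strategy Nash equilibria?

Check mutual best responses: a cell is a NE iff neither player can gain by unilaterally deviating.
Row's best responses — vs Aggressive: Moderate (payoff 6); vs Moderate: Aggressive (payoff 11); vs Cautious: Moderate (payoff 9).
Column's best responses — vs Aggressive: Moderate (payoff 9); vs Moderate: Cautious (payoff 10).
Mutual best responses occur at (Aggressive, Moderate) and (Moderate, Cautious); at each, neither player gains by switching.

(Aggressive, Moderate) and (Moderate, Cautious)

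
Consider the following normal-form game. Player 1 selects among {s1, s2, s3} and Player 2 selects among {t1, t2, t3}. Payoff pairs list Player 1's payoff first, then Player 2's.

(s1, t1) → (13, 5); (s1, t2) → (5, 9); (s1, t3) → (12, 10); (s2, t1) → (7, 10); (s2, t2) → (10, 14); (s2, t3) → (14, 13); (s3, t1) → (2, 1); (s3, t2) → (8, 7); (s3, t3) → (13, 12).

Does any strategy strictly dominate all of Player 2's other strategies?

None

Check whether one of Player 2's strategies beats all alternatives regardless of what the opponent does.
t1 is not dominant: against s1, t2 gives 9 > 5.
t2 is not dominant: against s1, t3 gives 10 > 9.
t3 is not dominant: against s2, t2 gives 14 > 13.
No single strategy is best against every opponent action.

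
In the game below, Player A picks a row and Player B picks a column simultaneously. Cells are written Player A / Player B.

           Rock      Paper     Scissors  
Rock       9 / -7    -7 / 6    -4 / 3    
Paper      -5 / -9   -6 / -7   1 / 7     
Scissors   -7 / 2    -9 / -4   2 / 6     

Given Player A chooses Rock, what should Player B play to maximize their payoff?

With Player A fixed at Rock, Player B's payoffs are: Rock → -7, Paper → 6, Scissors → 3.
The maximum is 6, achieved by Paper.

Paper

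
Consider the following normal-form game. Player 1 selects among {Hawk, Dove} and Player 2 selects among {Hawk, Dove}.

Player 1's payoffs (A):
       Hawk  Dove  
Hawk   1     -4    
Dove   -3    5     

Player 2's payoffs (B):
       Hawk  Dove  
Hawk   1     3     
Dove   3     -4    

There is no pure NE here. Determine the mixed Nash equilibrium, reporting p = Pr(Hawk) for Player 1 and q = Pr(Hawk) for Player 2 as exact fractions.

p = 7/9, q = 9/13

Each player's mixing probability is pinned down by making the *other* player indifferent.
Player 2 indifferent between Hawk and Dove: p·1 + (1−p)·3 = p·3 + (1−p)·(-4) ⟹ 3 + (-2)p = (-4) + 7p ⟹ p = 7/9.
Player 1 indifferent between Hawk and Dove: q·1 + (1−q)·(-4) = q·(-3) + (1−q)·5 ⟹ (-4) + 5q = 5 + (-8)q ⟹ q = 9/13.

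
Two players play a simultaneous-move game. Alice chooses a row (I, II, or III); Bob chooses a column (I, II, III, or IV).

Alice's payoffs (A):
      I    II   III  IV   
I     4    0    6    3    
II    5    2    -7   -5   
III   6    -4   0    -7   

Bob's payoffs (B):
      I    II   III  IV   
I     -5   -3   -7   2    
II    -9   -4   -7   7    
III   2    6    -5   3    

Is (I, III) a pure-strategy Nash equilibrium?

No

Holding Bob at III: Alice gets 6 from I, versus -7 from II, 0 from III. No profitable deviation for Alice.
Holding Alice at I: Bob gets -7 from III but could get 2 by switching to IV. Bob has a profitable deviation.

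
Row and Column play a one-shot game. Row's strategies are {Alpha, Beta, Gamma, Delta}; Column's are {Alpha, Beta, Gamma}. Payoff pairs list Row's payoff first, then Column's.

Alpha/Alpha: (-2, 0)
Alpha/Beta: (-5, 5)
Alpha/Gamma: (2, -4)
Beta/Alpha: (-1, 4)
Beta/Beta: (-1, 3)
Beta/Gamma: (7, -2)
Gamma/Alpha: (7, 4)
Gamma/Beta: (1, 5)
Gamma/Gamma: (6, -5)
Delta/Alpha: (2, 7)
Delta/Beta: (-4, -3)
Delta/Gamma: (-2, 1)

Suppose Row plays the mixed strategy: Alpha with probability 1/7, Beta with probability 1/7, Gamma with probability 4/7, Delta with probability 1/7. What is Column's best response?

Column's best reply maximizes expected payoff against the mix.
Alpha: (1/7)·0 + (1/7)·4 + (4/7)·4 + (1/7)·7 = 27/7
Beta: (1/7)·5 + (1/7)·3 + (4/7)·5 + (1/7)·(-3) = 25/7
Gamma: (1/7)·(-4) + (1/7)·(-2) + (4/7)·(-5) + (1/7)·1 = -25/7
Highest expected payoff is 27/7, from Alpha.

Alpha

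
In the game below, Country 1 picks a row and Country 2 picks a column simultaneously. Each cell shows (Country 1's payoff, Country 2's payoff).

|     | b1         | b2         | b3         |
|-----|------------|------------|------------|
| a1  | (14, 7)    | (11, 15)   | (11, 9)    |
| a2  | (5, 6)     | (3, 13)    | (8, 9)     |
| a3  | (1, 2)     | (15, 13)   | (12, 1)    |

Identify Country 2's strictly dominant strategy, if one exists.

b2

A strategy is strictly dominant if it gives Country 2 a strictly higher payoff than every other strategy, against every choice by the opponent.
b2 strictly dominates: vs a1: 15 > each of {7, 9}; vs a2: 13 > each of {6, 9}; vs a3: 13 > each of {2, 1}.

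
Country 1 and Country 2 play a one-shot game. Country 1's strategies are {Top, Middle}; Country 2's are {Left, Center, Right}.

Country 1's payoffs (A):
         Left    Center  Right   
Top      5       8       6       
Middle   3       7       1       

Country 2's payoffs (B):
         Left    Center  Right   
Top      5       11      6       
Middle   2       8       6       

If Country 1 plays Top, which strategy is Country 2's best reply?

With Country 1 fixed at Top, Country 2's payoffs are: Left → 5, Center → 11, Right → 6.
The maximum is 11, achieved by Center.

Center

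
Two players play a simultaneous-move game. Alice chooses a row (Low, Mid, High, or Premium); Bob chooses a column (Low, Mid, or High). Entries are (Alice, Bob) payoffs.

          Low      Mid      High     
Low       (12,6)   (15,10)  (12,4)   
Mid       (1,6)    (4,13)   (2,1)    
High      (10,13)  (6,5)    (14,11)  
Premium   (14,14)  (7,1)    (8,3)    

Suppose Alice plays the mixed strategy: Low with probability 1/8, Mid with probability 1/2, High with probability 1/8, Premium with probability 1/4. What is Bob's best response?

Bob's best reply maximizes expected payoff against the mix.
Low: (1/8)·6 + (1/2)·6 + (1/8)·13 + (1/4)·14 = 71/8
Mid: (1/8)·10 + (1/2)·13 + (1/8)·5 + (1/4)·1 = 69/8
High: (1/8)·4 + (1/2)·1 + (1/8)·11 + (1/4)·3 = 25/8
Highest expected payoff is 71/8, from Low.

Low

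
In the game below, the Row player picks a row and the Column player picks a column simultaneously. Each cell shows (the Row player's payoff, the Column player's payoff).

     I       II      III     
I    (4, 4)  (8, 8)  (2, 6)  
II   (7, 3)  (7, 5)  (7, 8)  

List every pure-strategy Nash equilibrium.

(I, II) and (II, III)

A profile is a Nash equilibrium when each player is best-responding to the other.
The Row player's best responses — vs I: II (payoff 7); vs II: I (payoff 8); vs III: II (payoff 7).
The Column player's best responses — vs I: II (payoff 8); vs II: III (payoff 8).
Mutual best responses occur at (I, II) and (II, III); at each, neither player gains by switching.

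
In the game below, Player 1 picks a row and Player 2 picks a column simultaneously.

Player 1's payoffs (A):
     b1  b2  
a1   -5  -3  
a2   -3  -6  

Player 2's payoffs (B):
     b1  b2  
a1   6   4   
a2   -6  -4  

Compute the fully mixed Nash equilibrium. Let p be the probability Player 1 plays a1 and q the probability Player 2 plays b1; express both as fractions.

p = 1/2, q = 3/5

In a mixed NE each player is indifferent between their pure strategies, so the opponent's mix sets the indifference.
Player 2 indifferent between b1 and b2: p·6 + (1−p)·(-6) = p·4 + (1−p)·(-4) ⟹ (-6) + 12p = (-4) + 8p ⟹ p = 1/2.
Player 1 indifferent between a1 and a2: q·(-5) + (1−q)·(-3) = q·(-3) + (1−q)·(-6) ⟹ (-3) + (-2)q = (-6) + 3q ⟹ q = 3/5.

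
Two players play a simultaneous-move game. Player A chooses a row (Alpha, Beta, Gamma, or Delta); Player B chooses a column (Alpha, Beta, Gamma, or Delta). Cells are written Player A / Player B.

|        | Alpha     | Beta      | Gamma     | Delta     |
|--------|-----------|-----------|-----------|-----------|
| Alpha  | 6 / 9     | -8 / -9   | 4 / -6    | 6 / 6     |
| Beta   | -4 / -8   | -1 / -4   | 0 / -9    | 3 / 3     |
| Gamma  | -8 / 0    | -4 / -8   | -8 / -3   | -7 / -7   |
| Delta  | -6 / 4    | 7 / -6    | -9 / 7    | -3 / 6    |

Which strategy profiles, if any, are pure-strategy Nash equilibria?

(Alpha, Alpha)

A profile is a Nash equilibrium when each player is best-responding to the other.
Player A's best responses — vs Alpha: Alpha (payoff 6); vs Beta: Delta (payoff 7); vs Gamma: Alpha (payoff 4); vs Delta: Alpha (payoff 6).
Player B's best responses — vs Alpha: Alpha (payoff 9); vs Beta: Delta (payoff 3); vs Gamma: Alpha (payoff 0); vs Delta: Gamma (payoff 7).
The only mutual best response is (Alpha, Alpha); neither player gains by switching there.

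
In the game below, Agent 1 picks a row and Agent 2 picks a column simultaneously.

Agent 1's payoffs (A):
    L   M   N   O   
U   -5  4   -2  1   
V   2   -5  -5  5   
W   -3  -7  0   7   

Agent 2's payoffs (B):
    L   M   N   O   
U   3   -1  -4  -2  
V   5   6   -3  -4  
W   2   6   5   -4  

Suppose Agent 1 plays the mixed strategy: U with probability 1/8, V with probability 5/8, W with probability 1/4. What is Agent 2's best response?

M

Agent 2's best reply maximizes expected payoff against the mix.
L: (1/8)·3 + (5/8)·5 + (1/4)·2 = 4
M: (1/8)·(-1) + (5/8)·6 + (1/4)·6 = 41/8
N: (1/8)·(-4) + (5/8)·(-3) + (1/4)·5 = -9/8
O: (1/8)·(-2) + (5/8)·(-4) + (1/4)·(-4) = -15/4
Highest expected payoff is 41/8, from M.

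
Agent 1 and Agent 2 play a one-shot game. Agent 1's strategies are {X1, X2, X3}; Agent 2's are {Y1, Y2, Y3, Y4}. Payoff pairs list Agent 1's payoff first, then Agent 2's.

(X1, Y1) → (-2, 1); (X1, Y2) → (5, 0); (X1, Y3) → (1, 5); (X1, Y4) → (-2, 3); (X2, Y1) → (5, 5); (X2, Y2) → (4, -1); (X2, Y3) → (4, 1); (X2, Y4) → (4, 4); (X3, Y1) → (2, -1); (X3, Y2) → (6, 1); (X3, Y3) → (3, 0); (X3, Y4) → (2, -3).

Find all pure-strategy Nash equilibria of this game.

(X2, Y1) and (X3, Y2)

A profile is a Nash equilibrium when each player is best-responding to the other.
Agent 1's best responses — vs Y1: X2 (payoff 5); vs Y2: X3 (payoff 6); vs Y3: X2 (payoff 4); vs Y4: X2 (payoff 4).
Agent 2's best responses — vs X1: Y3 (payoff 5); vs X2: Y1 (payoff 5); vs X3: Y2 (payoff 1).
Mutual best responses occur at (X2, Y1) and (X3, Y2); at each, neither player gains by switching.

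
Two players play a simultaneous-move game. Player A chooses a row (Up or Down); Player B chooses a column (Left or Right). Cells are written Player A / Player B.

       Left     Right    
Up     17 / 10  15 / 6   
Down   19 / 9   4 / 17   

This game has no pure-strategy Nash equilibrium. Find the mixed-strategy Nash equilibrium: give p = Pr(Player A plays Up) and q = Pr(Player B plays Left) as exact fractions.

p = 2/3, q = 11/13

In a mixed NE each player is indifferent between their pure strategies, so the opponent's mix sets the indifference.
Player B indifferent between Left and Right: p·10 + (1−p)·9 = p·6 + (1−p)·17 ⟹ 9 + 1p = 17 + (-11)p ⟹ p = 2/3.
Player A indifferent between Up and Down: q·17 + (1−q)·15 = q·19 + (1−q)·4 ⟹ 15 + 2q = 4 + 15q ⟹ q = 11/13.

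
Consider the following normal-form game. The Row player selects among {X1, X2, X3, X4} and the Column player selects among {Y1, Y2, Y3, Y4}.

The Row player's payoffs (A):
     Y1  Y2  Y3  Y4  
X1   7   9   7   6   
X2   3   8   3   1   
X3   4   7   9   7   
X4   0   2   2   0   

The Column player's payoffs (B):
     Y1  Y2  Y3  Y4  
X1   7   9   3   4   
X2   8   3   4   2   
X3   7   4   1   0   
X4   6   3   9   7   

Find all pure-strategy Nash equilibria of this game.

(X1, Y2)

Find each player's best response to every opponent strategy; NE are the intersections.
The Row player's best responses — vs Y1: X1 (payoff 7); vs Y2: X1 (payoff 9); vs Y3: X3 (payoff 9); vs Y4: X3 (payoff 7).
The Column player's best responses — vs X1: Y2 (payoff 9); vs X2: Y1 (payoff 8); vs X3: Y1 (payoff 7); vs X4: Y3 (payoff 9).
The only mutual best response is (X1, Y2); neither player gains by switching there.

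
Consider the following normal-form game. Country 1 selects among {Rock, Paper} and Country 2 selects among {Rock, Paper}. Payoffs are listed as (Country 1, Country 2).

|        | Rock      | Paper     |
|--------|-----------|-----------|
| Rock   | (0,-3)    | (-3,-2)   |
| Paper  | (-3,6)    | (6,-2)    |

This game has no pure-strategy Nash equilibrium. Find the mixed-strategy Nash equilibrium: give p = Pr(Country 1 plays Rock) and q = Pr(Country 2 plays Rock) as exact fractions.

In a mixed NE each player is indifferent between their pure strategies, so the opponent's mix sets the indifference.
Country 2 indifferent between Rock and Paper: p·(-3) + (1−p)·6 = p·(-2) + (1−p)·(-2) ⟹ 6 + (-9)p = (-2) + 0p ⟹ p = 8/9.
Country 1 indifferent between Rock and Paper: q·0 + (1−q)·(-3) = q·(-3) + (1−q)·6 ⟹ (-3) + 3q = 6 + (-9)q ⟹ q = 3/4.

p = 8/9, q = 3/4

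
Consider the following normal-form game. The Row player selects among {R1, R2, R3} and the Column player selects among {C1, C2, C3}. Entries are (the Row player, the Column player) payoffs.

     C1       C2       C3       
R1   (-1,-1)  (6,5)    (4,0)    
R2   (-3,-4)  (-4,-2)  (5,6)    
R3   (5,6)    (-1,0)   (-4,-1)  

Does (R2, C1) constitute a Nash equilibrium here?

Holding the Column player at C1: the Row player gets -3 from R2 but could get 5 by switching to R3. The Row player has a profitable deviation.

No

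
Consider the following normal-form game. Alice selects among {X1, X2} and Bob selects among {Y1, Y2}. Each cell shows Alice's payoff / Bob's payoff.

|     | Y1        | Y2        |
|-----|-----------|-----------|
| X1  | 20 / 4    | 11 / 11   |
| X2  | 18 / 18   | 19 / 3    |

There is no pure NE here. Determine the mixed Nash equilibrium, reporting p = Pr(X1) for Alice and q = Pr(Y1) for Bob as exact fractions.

In a mixed NE each player is indifferent between their pure strategies, so the opponent's mix sets the indifference.
Bob indifferent between Y1 and Y2: p·4 + (1−p)·18 = p·11 + (1−p)·3 ⟹ 18 + (-14)p = 3 + 8p ⟹ p = 15/22.
Alice indifferent between X1 and X2: q·20 + (1−q)·11 = q·18 + (1−q)·19 ⟹ 11 + 9q = 19 + (-1)q ⟹ q = 4/5.

p = 15/22, q = 4/5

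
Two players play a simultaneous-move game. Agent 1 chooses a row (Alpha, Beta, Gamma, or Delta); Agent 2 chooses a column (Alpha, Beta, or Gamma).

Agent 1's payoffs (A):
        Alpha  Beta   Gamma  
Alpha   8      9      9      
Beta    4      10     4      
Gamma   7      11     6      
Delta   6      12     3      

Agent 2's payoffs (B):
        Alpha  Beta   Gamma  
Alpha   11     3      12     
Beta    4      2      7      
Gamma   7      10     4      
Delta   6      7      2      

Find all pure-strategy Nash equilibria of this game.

(Alpha, Gamma) and (Delta, Beta)

Check mutual best responses: a cell is a NE iff neither player can gain by unilaterally deviating.
Agent 1's best responses — vs Alpha: Alpha (payoff 8); vs Beta: Delta (payoff 12); vs Gamma: Alpha (payoff 9).
Agent 2's best responses — vs Alpha: Gamma (payoff 12); vs Beta: Gamma (payoff 7); vs Gamma: Beta (payoff 10); vs Delta: Beta (payoff 7).
Mutual best responses occur at (Alpha, Gamma) and (Delta, Beta); at each, neither player gains by switching.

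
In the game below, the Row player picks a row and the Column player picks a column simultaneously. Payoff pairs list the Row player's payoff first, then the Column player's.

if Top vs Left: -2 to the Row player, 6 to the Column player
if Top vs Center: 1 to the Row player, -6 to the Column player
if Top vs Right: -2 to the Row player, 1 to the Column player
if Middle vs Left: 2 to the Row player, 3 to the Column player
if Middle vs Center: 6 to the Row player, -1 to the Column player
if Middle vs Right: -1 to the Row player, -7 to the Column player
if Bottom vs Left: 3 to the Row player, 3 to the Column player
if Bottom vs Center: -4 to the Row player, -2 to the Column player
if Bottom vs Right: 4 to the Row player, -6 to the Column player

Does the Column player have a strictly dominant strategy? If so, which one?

Check whether one of the Column player's strategies beats all alternatives regardless of what the opponent does.
Left strictly dominates: vs Top: 6 > each of {-6, 1}; vs Middle: 3 > each of {-1, -7}; vs Bottom: 3 > each of {-2, -6}.

Left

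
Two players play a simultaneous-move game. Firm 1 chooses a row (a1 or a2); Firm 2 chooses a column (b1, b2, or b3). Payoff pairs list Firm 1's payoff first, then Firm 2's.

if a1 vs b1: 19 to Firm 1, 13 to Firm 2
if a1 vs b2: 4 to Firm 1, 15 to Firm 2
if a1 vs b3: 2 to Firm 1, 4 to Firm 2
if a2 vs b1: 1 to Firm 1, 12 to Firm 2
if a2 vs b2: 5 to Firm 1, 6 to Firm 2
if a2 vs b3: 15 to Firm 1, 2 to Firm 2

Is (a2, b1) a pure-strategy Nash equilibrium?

No

Holding Firm 2 at b1: Firm 1 gets 1 from a2 but could get 19 by switching to a1. Firm 1 has a profitable deviation.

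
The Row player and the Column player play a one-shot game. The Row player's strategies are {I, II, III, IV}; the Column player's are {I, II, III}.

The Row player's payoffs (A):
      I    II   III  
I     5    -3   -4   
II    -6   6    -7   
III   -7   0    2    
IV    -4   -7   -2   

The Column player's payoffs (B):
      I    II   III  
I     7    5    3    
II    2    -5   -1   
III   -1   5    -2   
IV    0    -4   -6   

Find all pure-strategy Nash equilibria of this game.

(I, I)

A profile is a Nash equilibrium when each player is best-responding to the other.
The Row player's best responses — vs I: I (payoff 5); vs II: II (payoff 6); vs III: III (payoff 2).
The Column player's best responses — vs I: I (payoff 7); vs II: I (payoff 2); vs III: II (payoff 5); vs IV: I (payoff 0).
The only mutual best response is (I, I); neither player gains by switching there.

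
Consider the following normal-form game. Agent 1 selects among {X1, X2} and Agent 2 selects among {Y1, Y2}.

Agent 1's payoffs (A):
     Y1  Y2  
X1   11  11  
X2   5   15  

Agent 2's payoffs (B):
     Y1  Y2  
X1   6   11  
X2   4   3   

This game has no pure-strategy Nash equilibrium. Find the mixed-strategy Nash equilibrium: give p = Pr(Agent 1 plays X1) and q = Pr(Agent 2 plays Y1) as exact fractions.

Each player's mixing probability is pinned down by making the *other* player indifferent.
Agent 2 indifferent between Y1 and Y2: p·6 + (1−p)·4 = p·11 + (1−p)·3 ⟹ 4 + 2p = 3 + 8p ⟹ p = 1/6.
Agent 1 indifferent between X1 and X2: q·11 + (1−q)·11 = q·5 + (1−q)·15 ⟹ 11 + 0q = 15 + (-10)q ⟹ q = 2/5.

p = 1/6, q = 2/5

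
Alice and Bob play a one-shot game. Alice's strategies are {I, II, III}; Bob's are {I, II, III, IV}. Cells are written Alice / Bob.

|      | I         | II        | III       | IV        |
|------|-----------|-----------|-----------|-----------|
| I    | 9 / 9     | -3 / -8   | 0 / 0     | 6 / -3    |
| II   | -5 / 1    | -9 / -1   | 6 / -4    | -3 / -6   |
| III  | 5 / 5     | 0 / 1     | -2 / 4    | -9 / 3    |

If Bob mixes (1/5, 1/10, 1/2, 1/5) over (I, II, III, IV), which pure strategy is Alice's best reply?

I

Compute Alice's expected payoff from each pure strategy against the given mix.
I: (1/5)·9 + (1/10)·(-3) + (1/2)·0 + (1/5)·6 = 27/10
II: (1/5)·(-5) + (1/10)·(-9) + (1/2)·6 + (1/5)·(-3) = 1/2
III: (1/5)·5 + (1/10)·0 + (1/2)·(-2) + (1/5)·(-9) = -9/5
Highest expected payoff is 27/10, from I.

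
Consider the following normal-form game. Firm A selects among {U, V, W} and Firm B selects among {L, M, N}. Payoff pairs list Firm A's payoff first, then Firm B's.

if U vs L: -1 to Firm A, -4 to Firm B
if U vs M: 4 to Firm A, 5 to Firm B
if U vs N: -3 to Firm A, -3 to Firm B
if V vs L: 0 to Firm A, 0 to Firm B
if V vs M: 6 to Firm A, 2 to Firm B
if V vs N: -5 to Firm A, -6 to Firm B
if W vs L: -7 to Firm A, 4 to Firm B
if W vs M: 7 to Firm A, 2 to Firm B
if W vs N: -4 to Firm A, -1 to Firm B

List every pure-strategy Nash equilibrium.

A profile is a Nash equilibrium when each player is best-responding to the other.
Firm A's best responses — vs L: V (payoff 0); vs M: W (payoff 7); vs N: U (payoff -3).
Firm B's best responses — vs U: M (payoff 5); vs V: M (payoff 2); vs W: L (payoff 4).
No cell has both players best-responding. For instance, Firm A's best reply to L is V, but against V Firm B prefers M over L.

None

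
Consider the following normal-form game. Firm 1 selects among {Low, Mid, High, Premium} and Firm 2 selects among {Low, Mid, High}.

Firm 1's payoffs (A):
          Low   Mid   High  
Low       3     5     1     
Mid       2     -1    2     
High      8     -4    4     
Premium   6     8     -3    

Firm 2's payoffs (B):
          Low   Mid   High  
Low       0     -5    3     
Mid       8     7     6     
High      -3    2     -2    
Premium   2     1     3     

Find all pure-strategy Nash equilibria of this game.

No pure-strategy Nash equilibrium

Check mutual best responses: a cell is a NE iff neither player can gain by unilaterally deviating.
Firm 1's best responses — vs Low: High (payoff 8); vs Mid: Premium (payoff 8); vs High: High (payoff 4).
Firm 2's best responses — vs Low: High (payoff 3); vs Mid: Low (payoff 8); vs High: Mid (payoff 2); vs Premium: High (payoff 3).
No cell has both players best-responding. For instance, Firm 1's best reply to Low is High, but against High Firm 2 prefers Mid over Low.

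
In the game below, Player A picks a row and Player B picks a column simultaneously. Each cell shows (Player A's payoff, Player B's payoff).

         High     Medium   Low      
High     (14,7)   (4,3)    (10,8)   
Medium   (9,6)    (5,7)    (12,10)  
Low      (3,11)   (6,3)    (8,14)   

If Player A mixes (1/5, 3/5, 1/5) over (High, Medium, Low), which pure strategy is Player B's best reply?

Low

Player B's best reply maximizes expected payoff against the mix.
High: (1/5)·7 + (3/5)·6 + (1/5)·11 = 36/5
Medium: (1/5)·3 + (3/5)·7 + (1/5)·3 = 27/5
Low: (1/5)·8 + (3/5)·10 + (1/5)·14 = 52/5
Highest expected payoff is 52/5, from Low.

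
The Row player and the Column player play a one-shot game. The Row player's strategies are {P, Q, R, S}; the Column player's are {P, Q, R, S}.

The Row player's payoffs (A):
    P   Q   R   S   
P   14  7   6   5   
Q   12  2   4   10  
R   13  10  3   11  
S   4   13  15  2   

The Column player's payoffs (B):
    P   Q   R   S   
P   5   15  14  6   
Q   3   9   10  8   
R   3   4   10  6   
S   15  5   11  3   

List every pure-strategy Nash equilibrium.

No pure-strategy Nash equilibrium

Find each player's best response to every opponent strategy; NE are the intersections.
The Row player's best responses — vs P: P (payoff 14); vs Q: S (payoff 13); vs R: S (payoff 15); vs S: R (payoff 11).
The Column player's best responses — vs P: Q (payoff 15); vs Q: R (payoff 10); vs R: R (payoff 10); vs S: P (payoff 15).
No cell has both players best-responding. For instance, the Row player's best reply to P is P, but against P the Column player prefers Q over P.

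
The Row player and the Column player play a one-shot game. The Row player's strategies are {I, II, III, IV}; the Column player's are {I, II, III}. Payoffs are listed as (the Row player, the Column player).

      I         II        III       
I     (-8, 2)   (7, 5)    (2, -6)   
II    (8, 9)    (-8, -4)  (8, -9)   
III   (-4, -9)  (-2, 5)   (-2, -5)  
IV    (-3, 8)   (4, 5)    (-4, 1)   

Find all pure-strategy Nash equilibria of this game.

Find each player's best response to every opponent strategy; NE are the intersections.
The Row player's best responses — vs I: II (payoff 8); vs II: I (payoff 7); vs III: II (payoff 8).
The Column player's best responses — vs I: II (payoff 5); vs II: I (payoff 9); vs III: II (payoff 5); vs IV: I (payoff 8).
Mutual best responses occur at (I, II) and (II, I); at each, neither player gains by switching.

(I, II) and (II, I)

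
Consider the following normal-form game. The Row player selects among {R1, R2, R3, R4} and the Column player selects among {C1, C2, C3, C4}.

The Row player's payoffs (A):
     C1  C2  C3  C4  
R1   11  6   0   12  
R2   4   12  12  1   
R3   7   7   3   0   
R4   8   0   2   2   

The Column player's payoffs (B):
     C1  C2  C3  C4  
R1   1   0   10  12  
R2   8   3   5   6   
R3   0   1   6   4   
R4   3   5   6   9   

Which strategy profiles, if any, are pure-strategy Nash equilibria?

A profile is a Nash equilibrium when each player is best-responding to the other.
The Row player's best responses — vs C1: R1 (payoff 11); vs C2: R2 (payoff 12); vs C3: R2 (payoff 12); vs C4: R1 (payoff 12).
The Column player's best responses — vs R1: C4 (payoff 12); vs R2: C1 (payoff 8); vs R3: C3 (payoff 6); vs R4: C4 (payoff 9).
The only mutual best response is (R1, C4); neither player gains by switching there.

(R1, C4)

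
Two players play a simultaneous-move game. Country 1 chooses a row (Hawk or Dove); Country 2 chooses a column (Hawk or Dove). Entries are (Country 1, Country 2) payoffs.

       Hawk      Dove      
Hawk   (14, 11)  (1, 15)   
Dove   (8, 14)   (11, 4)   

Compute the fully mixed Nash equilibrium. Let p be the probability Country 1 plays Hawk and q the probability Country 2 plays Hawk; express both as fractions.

In a mixed NE each player is indifferent between their pure strategies, so the opponent's mix sets the indifference.
Country 2 indifferent between Hawk and Dove: p·11 + (1−p)·14 = p·15 + (1−p)·4 ⟹ 14 + (-3)p = 4 + 11p ⟹ p = 5/7.
Country 1 indifferent between Hawk and Dove: q·14 + (1−q)·1 = q·8 + (1−q)·11 ⟹ 1 + 13q = 11 + (-3)q ⟹ q = 5/8.

p = 5/7, q = 5/8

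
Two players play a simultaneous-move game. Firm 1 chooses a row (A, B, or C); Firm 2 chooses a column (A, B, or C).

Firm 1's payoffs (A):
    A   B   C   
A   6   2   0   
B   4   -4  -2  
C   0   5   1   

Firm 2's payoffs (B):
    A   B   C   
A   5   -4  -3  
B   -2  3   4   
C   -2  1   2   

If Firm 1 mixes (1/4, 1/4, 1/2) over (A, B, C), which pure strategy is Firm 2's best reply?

Compute Firm 2's expected payoff from each pure strategy against the given mix.
A: (1/4)·5 + (1/4)·(-2) + (1/2)·(-2) = -1/4
B: (1/4)·(-4) + (1/4)·3 + (1/2)·1 = 1/4
C: (1/4)·(-3) + (1/4)·4 + (1/2)·2 = 5/4
Highest expected payoff is 5/4, from C.

C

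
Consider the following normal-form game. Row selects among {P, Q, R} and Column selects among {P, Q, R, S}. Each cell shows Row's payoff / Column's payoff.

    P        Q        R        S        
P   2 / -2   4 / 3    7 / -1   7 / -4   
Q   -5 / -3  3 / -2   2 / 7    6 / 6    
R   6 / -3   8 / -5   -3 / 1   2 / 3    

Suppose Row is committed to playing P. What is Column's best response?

Q

With Row fixed at P, Column's payoffs are: P → -2, Q → 3, R → -1, S → -4.
The maximum is 3, achieved by Q.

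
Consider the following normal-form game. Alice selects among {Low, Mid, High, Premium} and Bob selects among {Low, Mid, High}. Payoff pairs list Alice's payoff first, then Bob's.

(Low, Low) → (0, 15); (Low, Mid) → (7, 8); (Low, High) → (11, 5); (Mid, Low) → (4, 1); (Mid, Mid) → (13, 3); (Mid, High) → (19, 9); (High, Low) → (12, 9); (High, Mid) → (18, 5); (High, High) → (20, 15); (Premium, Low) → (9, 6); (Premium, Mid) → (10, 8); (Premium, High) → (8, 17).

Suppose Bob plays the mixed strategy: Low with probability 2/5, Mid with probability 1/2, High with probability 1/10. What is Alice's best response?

High

Compute Alice's expected payoff from each pure strategy against the given mix.
Low: (2/5)·0 + (1/2)·7 + (1/10)·11 = 23/5
Mid: (2/5)·4 + (1/2)·13 + (1/10)·19 = 10
High: (2/5)·12 + (1/2)·18 + (1/10)·20 = 79/5
Premium: (2/5)·9 + (1/2)·10 + (1/10)·8 = 47/5
Highest expected payoff is 79/5, from High.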